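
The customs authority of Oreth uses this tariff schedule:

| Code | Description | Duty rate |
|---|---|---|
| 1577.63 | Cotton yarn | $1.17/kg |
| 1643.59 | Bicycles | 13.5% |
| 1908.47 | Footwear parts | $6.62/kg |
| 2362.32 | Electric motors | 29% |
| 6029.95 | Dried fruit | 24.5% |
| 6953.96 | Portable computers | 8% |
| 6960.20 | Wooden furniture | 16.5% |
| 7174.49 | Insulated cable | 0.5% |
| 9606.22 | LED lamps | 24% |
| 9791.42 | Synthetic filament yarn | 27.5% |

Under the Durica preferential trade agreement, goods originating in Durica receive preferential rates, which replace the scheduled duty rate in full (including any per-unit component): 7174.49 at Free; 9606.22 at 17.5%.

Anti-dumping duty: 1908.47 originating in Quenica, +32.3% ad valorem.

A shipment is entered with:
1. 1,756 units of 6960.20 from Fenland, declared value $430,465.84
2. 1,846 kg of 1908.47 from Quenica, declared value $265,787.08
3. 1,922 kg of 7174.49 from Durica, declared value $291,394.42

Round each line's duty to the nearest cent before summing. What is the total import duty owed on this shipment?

Line 1 (6960.20, Fenland, 1,756 units, $430,465.84):
Base rate for 6960.20 is 16.5%.
Duty = $430,465.84 × 16.5% = $71,026.86.
Line 2 (1908.47, Quenica, 1,846 kg, $265,787.08):
Base rate for 1908.47 is $6.62/kg.
Additional duty on 1908.47 from Quenica: +32.3% ad valorem. Applied ad valorem rate = 32.3%.
Duty = $265,787.08 × 32.3% + 1,846 × $6.62 = $98,069.75.
Line 3 (7174.49, Durica, 1,922 kg, $291,394.42):
Base rate for 7174.49 is 0.5%.
Origin Durica qualifies under the Oreth–Durica agreement and 7174.49 is covered: preferential rate Free applies instead.
Duty = $291,394.42 × 0% = $0.00.
Total = $71,026.86 + $98,069.75 + $0.00 = $169,096.61.

$169,096.61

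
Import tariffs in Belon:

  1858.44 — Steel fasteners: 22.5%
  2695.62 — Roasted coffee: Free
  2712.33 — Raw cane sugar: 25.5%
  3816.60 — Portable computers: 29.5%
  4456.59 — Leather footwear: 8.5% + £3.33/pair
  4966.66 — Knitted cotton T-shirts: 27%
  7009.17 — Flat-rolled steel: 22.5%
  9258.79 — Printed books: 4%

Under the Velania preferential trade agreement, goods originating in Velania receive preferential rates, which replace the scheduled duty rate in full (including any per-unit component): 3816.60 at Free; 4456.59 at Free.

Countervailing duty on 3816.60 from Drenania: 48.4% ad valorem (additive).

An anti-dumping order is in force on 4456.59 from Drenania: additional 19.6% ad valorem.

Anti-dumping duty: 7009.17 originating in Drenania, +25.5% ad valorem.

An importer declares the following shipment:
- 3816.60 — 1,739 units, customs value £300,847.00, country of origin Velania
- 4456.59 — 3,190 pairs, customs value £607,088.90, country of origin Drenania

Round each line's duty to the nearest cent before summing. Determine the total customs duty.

£181,214.68

Line 1 (3816.60, Velania, 1,739 units, £300,847.00):
Base rate for 3816.60 is 29.5%.
Origin Velania qualifies under the Belon–Velania agreement and 3816.60 is covered: preferential rate Free applies instead.
The additional-duty order on 3816.60 targets Drenania, not Velania; it does not apply.
Duty = £300,847.00 × 0% = £0.00.
Line 2 (4456.59, Drenania, 3,190 pairs, £607,088.90):
Base rate for 4456.59 is 8.5% + £3.33/pair.
4456.59 has an FTA preferential rate, but origin Drenania is not Velania; base rate stands.
Additional duty on 4456.59 from Drenania: +19.6%. Applied ad valorem rate: 8.5% + 19.6% = 28.1%.
Duty = £607,088.90 × 28.1% + 3,190 × £3.33 = £181,214.68.
Total = £0.00 + £181,214.68 = £181,214.68.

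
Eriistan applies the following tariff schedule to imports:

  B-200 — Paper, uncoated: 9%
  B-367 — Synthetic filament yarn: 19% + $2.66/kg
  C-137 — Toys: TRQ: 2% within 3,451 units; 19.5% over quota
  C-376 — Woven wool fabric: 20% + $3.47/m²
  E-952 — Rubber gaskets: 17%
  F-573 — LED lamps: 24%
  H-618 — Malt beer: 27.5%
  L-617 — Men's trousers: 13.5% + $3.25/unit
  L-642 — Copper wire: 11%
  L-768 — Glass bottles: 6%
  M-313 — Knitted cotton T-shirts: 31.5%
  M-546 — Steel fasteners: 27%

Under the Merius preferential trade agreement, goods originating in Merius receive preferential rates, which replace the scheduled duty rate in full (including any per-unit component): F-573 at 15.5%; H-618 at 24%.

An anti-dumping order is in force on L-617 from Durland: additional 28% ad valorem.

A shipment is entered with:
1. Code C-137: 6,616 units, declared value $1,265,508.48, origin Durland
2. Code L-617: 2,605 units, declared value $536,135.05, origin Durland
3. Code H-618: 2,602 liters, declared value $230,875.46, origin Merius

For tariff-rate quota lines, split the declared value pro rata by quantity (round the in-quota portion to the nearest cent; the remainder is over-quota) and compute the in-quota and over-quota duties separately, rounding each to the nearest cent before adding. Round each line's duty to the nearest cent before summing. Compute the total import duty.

$417,627.79

Line 1 (C-137, Durland, 6,616 units, $1,265,508.48):
Code C-137 is under a tariff-rate quota (threshold 3,451 units). In-quota: 3,451 units at 2%; over-quota: 3,165 units at 19.5%.
Pro-rata value split: in-quota = $1,265,508.48 × 3,451/6,616 = $660,107.28; over-quota = $1,265,508.48 − $660,107.28 = $605,401.20.
In-quota duty = $660,107.28 × 2% = $13,202.15. Over-quota duty = $605,401.20 × 19.5% = $118,053.23.
Line duty = $13,202.15 + $118,053.23 = $131,255.38.
Line 2 (L-617, Durland, 2,605 units, $536,135.05):
Base rate for L-617 is 13.5% + $3.25/unit.
Additional duty on L-617 from Durland: +28%. Applied ad valorem rate: 13.5% + 28% = 41.5%.
Duty = $536,135.05 × 41.5% + 2,605 × $3.25 = $230,962.30.
Line 3 (H-618, Merius, 2,602 liters, $230,875.46):
Base rate for H-618 is 27.5%.
Origin Merius qualifies under the Eriistan–Merius agreement and H-618 is covered: preferential rate 24% applies instead.
Duty = $230,875.46 × 24% = $55,410.11.
Total = $131,255.38 + $230,962.30 + $55,410.11 = $417,627.79.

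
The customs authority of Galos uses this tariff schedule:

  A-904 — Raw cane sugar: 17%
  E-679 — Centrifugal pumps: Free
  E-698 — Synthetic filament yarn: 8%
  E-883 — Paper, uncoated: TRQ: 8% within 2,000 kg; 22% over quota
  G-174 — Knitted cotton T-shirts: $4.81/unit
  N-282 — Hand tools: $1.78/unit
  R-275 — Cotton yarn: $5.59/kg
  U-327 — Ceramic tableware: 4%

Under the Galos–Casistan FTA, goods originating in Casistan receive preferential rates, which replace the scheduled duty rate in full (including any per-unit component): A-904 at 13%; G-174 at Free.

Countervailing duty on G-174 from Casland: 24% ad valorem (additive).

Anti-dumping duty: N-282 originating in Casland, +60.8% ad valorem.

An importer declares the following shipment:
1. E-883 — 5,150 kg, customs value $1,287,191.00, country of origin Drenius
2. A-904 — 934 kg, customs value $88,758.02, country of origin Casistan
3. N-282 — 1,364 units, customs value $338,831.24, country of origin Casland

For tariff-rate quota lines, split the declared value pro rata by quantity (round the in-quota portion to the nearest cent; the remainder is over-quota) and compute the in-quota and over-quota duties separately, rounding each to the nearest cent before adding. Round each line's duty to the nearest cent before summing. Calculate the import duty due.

$433,174.67

Line 1 (E-883, Drenius, 5,150 kg, $1,287,191.00):
Code E-883 is under a tariff-rate quota (threshold 2,000 kg). In-quota: 2,000 kg at 8%; over-quota: 3,150 kg at 22%.
Pro-rata value split: in-quota = $1,287,191.00 × 2,000/5,150 = $499,880.00; over-quota = $1,287,191.00 − $499,880.00 = $787,311.00.
In-quota duty = $499,880.00 × 8% = $39,990.40. Over-quota duty = $787,311.00 × 22% = $173,208.42.
Line duty = $39,990.40 + $173,208.42 = $213,198.82.
Line 2 (A-904, Casistan, 934 kg, $88,758.02):
Base rate for A-904 is 17%.
Origin Casistan qualifies under the Galos–Casistan agreement and A-904 is covered: preferential rate 13% applies instead.
Duty = $88,758.02 × 13% = $11,538.54.
Line 3 (N-282, Casland, 1,364 units, $338,831.24):
Base rate for N-282 is $1.78/unit.
Additional duty on N-282 from Casland: +60.8% ad valorem. Applied ad valorem rate = 60.8%.
Duty = $338,831.24 × 60.8% + 1,364 × $1.78 = $208,437.31.
Total = $213,198.82 + $11,538.54 + $208,437.31 = $433,174.67.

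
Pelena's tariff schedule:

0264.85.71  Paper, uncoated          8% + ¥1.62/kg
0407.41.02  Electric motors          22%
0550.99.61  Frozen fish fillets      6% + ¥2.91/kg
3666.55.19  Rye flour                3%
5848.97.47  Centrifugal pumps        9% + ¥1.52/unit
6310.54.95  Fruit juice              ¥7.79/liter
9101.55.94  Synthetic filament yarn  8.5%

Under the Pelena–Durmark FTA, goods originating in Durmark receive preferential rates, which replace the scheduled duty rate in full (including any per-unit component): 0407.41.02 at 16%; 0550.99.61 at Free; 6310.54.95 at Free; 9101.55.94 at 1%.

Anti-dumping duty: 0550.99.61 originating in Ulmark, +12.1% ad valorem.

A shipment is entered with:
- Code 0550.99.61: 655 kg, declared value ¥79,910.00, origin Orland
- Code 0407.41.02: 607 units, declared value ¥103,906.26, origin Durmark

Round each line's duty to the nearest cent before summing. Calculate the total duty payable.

¥23,325.65

Line 1 (0550.99.61, Orland, 655 kg, ¥79,910.00):
Base rate for 0550.99.61 is 6% + ¥2.91/kg.
0550.99.61 has an FTA preferential rate, but origin Orland is not Durmark; base rate stands.
The additional-duty order on 0550.99.61 targets Ulmark, not Orland; it does not apply.
Duty = ¥79,910.00 × 6% + 655 × ¥2.91 = ¥6,700.65.
Line 2 (0407.41.02, Durmark, 607 units, ¥103,906.26):
Base rate for 0407.41.02 is 22%.
Origin Durmark qualifies under the Pelena–Durmark agreement and 0407.41.02 is covered: preferential rate 16% applies instead.
Duty = ¥103,906.26 × 16% = ¥16,625.00.
Total = ¥6,700.65 + ¥16,625.00 = ¥23,325.65.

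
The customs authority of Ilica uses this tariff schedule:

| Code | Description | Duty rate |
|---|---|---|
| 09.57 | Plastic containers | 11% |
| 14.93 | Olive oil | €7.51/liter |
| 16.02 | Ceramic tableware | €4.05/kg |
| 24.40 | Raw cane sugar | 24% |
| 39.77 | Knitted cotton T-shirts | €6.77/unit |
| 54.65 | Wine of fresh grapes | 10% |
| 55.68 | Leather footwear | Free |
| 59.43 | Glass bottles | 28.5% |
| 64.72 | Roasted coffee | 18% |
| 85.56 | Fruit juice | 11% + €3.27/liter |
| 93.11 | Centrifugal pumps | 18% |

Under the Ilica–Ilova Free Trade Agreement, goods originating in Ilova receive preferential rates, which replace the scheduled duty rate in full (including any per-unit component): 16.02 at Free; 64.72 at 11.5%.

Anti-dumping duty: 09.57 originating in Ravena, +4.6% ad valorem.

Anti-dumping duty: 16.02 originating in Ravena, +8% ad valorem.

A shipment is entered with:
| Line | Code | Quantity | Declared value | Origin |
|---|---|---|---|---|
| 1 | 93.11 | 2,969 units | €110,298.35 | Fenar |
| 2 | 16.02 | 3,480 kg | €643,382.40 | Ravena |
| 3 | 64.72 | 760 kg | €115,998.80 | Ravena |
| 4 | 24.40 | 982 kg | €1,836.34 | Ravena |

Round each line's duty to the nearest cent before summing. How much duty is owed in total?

Line 1 (93.11, Fenar, 2,969 units, €110,298.35):
Base rate for 93.11 is 18%.
Duty = €110,298.35 × 18% = €19,853.70.
Line 2 (16.02, Ravena, 3,480 kg, €643,382.40):
Base rate for 16.02 is €4.05/kg.
16.02 has an FTA preferential rate, but origin Ravena is not Ilova; base rate stands.
Additional duty on 16.02 from Ravena: +8% ad valorem. Applied ad valorem rate = 8%.
Duty = €643,382.40 × 8% + 3,480 × €4.05 = €65,564.59.
Line 3 (64.72, Ravena, 760 kg, €115,998.80):
Base rate for 64.72 is 18%.
64.72 has an FTA preferential rate, but origin Ravena is not Ilova; base rate stands.
Duty = €115,998.80 × 18% = €20,879.78.
Line 4 (24.40, Ravena, 982 kg, €1,836.34):
Base rate for 24.40 is 24%.
Duty = €1,836.34 × 24% = €440.72.
Total = €19,853.70 + €65,564.59 + €20,879.78 + €440.72 = €106,738.79.

€106,738.79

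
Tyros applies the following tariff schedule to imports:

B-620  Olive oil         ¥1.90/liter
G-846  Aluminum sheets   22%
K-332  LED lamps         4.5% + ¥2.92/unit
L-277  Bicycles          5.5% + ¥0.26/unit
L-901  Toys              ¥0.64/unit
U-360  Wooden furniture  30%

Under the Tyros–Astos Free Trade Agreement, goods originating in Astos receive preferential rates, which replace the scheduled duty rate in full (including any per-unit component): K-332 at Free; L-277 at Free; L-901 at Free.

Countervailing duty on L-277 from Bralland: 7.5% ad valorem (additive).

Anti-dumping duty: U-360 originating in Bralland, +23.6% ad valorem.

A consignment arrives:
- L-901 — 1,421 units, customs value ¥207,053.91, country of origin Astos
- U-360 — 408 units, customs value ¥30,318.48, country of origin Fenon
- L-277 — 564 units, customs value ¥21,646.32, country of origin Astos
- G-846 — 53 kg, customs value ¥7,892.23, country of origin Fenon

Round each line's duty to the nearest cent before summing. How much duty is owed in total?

¥10,831.83

Line 1 (L-901, Astos, 1,421 units, ¥207,053.91):
Base rate for L-901 is ¥0.64/unit.
Origin Astos qualifies under the Tyros–Astos agreement and L-901 is covered: preferential rate Free applies instead.
Duty = ¥207,053.91 × 0% = ¥0.00.
Line 2 (U-360, Fenon, 408 units, ¥30,318.48):
Base rate for U-360 is 30%.
The additional-duty order on U-360 targets Bralland, not Fenon; it does not apply.
Duty = ¥30,318.48 × 30% = ¥9,095.54.
Line 3 (L-277, Astos, 564 units, ¥21,646.32):
Base rate for L-277 is 5.5% + ¥0.26/unit.
Origin Astos qualifies under the Tyros–Astos agreement and L-277 is covered: preferential rate Free applies instead.
The additional-duty order on L-277 targets Bralland, not Astos; it does not apply.
Duty = ¥21,646.32 × 0% = ¥0.00.
Line 4 (G-846, Fenon, 53 kg, ¥7,892.23):
Base rate for G-846 is 22%.
Duty = ¥7,892.23 × 22% = ¥1,736.29.
Total = ¥0.00 + ¥9,095.54 + ¥0.00 + ¥1,736.29 = ¥10,831.83.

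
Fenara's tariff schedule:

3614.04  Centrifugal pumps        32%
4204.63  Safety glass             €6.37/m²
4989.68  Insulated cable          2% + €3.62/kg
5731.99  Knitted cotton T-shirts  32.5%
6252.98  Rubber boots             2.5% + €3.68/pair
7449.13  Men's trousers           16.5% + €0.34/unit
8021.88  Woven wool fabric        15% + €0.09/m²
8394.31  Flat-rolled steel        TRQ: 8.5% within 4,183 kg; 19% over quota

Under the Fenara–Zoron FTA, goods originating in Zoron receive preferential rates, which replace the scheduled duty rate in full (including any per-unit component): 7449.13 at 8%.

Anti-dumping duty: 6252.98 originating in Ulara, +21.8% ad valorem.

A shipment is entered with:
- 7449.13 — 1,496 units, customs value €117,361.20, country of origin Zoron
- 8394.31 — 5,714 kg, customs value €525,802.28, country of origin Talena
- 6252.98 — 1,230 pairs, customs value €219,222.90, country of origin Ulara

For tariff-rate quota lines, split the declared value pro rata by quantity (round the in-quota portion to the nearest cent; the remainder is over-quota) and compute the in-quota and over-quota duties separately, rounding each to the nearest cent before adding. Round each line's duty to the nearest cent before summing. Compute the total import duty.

Line 1 (7449.13, Zoron, 1,496 units, €117,361.20):
Base rate for 7449.13 is 16.5% + €0.34/unit.
Origin Zoron qualifies under the Fenara–Zoron agreement and 7449.13 is covered: preferential rate 8% applies instead.
Duty = €117,361.20 × 8% = €9,388.90.
Line 2 (8394.31, Talena, 5,714 kg, €525,802.28):
Code 8394.31 is under a tariff-rate quota (threshold 4,183 kg). In-quota: 4,183 kg at 8.5%; over-quota: 1,531 kg at 19%.
Pro-rata value split: in-quota = €525,802.28 × 4,183/5,714 = €384,919.66; over-quota = €525,802.28 − €384,919.66 = €140,882.62.
In-quota duty = €384,919.66 × 8.5% = €32,718.17. Over-quota duty = €140,882.62 × 19% = €26,767.70.
Line duty = €32,718.17 + €26,767.70 = €59,485.87.
Line 3 (6252.98, Ulara, 1,230 pairs, €219,222.90):
Base rate for 6252.98 is 2.5% + €3.68/pair.
Additional duty on 6252.98 from Ulara: +21.8%. Applied ad valorem rate: 2.5% + 21.8% = 24.3%.
Duty = €219,222.90 × 24.3% + 1,230 × €3.68 = €57,797.56.
Total = €9,388.90 + €59,485.87 + €57,797.56 = €126,672.33.

€126,672.33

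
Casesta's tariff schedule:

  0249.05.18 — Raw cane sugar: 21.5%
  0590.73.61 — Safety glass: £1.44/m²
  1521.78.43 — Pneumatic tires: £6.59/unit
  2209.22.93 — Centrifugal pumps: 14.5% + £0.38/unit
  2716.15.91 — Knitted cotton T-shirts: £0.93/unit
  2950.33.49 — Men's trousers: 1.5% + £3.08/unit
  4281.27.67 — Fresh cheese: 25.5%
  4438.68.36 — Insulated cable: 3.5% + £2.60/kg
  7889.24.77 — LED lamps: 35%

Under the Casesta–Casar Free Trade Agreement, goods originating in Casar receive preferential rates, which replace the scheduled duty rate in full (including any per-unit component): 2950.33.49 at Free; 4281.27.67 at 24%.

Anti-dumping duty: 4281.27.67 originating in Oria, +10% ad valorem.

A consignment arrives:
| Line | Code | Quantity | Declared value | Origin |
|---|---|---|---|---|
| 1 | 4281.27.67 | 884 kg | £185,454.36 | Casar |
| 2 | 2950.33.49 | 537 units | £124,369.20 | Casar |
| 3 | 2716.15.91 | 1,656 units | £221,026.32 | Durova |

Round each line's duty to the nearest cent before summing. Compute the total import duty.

Line 1 (4281.27.67, Casar, 884 kg, £185,454.36):
Base rate for 4281.27.67 is 25.5%.
Origin Casar qualifies under the Casesta–Casar agreement and 4281.27.67 is covered: preferential rate 24% applies instead.
The additional-duty order on 4281.27.67 targets Oria, not Casar; it does not apply.
Duty = £185,454.36 × 24% = £44,509.05.
Line 2 (2950.33.49, Casar, 537 units, £124,369.20):
Base rate for 2950.33.49 is 1.5% + £3.08/unit.
Origin Casar qualifies under the Casesta–Casar agreement and 2950.33.49 is covered: preferential rate Free applies instead.
Duty = £124,369.20 × 0% = £0.00.
Line 3 (2716.15.91, Durova, 1,656 units, £221,026.32):
Base rate for 2716.15.91 is £0.93/unit.
Duty = 1,656 × £0.93 = £1,540.08.
Total = £44,509.05 + £0.00 + £1,540.08 = £46,049.13.

£46,049.13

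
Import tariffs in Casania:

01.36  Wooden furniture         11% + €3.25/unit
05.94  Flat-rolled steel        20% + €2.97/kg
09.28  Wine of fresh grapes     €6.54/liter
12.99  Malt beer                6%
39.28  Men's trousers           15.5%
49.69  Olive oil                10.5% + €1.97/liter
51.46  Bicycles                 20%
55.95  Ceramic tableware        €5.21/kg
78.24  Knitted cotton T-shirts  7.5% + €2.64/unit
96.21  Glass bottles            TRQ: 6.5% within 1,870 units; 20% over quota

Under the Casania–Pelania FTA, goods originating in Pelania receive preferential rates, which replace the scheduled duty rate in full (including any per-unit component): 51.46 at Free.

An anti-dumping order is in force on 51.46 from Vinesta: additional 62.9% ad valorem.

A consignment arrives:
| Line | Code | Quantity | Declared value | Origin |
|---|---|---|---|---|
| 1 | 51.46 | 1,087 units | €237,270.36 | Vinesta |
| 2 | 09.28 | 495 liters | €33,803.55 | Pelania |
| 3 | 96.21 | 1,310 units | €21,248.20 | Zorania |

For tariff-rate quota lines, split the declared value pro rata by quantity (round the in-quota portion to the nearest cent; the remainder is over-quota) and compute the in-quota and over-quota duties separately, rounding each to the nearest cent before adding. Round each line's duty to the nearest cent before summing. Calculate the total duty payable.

Line 1 (51.46, Vinesta, 1,087 units, €237,270.36):
Base rate for 51.46 is 20%.
51.46 has an FTA preferential rate, but origin Vinesta is not Pelania; base rate stands.
Additional duty on 51.46 from Vinesta: +62.9%. Applied ad valorem rate: 20% + 62.9% = 82.9%.
Duty = €237,270.36 × 82.9% = €196,697.13.
Line 2 (09.28, Pelania, 495 liters, €33,803.55):
Base rate for 09.28 is €6.54/liter.
Origin Pelania is the FTA partner but 09.28 is not on the preference list; base rate stands.
Duty = 495 × €6.54 = €3,237.30.
Line 3 (96.21, Zorania, 1,310 units, €21,248.20):
Code 96.21 is under a tariff-rate quota (threshold 1,870 units). Quantity 1,310 units is within the quota, so the in-quota rate 6.5% applies to the full value.
Duty = €21,248.20 × 6.5% = €1,381.13.
Total = €196,697.13 + €3,237.30 + €1,381.13 = €201,315.56.

€201,315.56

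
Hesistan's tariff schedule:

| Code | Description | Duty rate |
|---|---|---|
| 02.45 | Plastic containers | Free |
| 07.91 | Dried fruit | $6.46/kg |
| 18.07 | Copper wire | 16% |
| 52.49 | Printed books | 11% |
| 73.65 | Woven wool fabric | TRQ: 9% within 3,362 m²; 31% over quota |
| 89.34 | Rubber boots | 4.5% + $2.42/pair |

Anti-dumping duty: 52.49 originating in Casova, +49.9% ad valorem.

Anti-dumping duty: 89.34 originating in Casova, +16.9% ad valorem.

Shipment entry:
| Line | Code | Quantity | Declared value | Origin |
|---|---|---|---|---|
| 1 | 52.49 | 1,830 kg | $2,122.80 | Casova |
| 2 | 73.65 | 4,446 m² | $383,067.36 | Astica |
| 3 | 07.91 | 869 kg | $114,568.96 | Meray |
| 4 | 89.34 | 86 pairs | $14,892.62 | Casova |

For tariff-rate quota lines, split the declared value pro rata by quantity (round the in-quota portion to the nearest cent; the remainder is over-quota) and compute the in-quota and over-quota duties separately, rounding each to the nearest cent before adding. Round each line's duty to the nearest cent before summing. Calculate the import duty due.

$65,325.17

Line 1 (52.49, Casova, 1,830 kg, $2,122.80):
Base rate for 52.49 is 11%.
Additional duty on 52.49 from Casova: +49.9%. Applied ad valorem rate: 11% + 49.9% = 60.9%.
Duty = $2,122.80 × 60.9% = $1,292.79.
Line 2 (73.65, Astica, 4,446 m², $383,067.36):
Code 73.65 is under a tariff-rate quota (threshold 3,362 m²). In-quota: 3,362 m² at 9%; over-quota: 1,084 m² at 31%.
Pro-rata value split: in-quota = $383,067.36 × 3,362/4,446 = $289,669.92; over-quota = $383,067.36 − $289,669.92 = $93,397.44.
In-quota duty = $289,669.92 × 9% = $26,070.29. Over-quota duty = $93,397.44 × 31% = $28,953.21.
Line duty = $26,070.29 + $28,953.21 = $55,023.50.
Line 3 (07.91, Meray, 869 kg, $114,568.96):
Base rate for 07.91 is $6.46/kg.
Duty = 869 × $6.46 = $5,613.74.
Line 4 (89.34, Casova, 86 pairs, $14,892.62):
Base rate for 89.34 is 4.5% + $2.42/pair.
Additional duty on 89.34 from Casova: +16.9%. Applied ad valorem rate: 4.5% + 16.9% = 21.4%.
Duty = $14,892.62 × 21.4% + 86 × $2.42 = $3,395.14.
Total = $1,292.79 + $55,023.50 + $5,613.74 + $3,395.14 = $65,325.17.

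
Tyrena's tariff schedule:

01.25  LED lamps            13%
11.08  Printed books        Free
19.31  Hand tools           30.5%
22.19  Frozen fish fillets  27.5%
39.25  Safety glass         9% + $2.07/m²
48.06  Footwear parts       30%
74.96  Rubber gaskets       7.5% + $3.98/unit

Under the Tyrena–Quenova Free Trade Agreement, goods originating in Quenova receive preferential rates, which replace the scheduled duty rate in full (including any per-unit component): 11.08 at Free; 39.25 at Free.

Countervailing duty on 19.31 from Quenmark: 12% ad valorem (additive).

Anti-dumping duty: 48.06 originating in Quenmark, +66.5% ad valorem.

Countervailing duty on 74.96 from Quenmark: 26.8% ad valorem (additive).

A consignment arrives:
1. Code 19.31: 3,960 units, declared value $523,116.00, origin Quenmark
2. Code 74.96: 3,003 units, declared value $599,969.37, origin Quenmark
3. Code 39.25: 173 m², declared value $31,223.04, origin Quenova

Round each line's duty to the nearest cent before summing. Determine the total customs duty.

Line 1 (19.31, Quenmark, 3,960 units, $523,116.00):
Base rate for 19.31 is 30.5%.
Additional duty on 19.31 from Quenmark: +12%. Applied ad valorem rate: 30.5% + 12% = 42.5%.
Duty = $523,116.00 × 42.5% = $222,324.30.
Line 2 (74.96, Quenmark, 3,003 units, $599,969.37):
Base rate for 74.96 is 7.5% + $3.98/unit.
Additional duty on 74.96 from Quenmark: +26.8%. Applied ad valorem rate: 7.5% + 26.8% = 34.3%.
Duty = $599,969.37 × 34.3% + 3,003 × $3.98 = $217,741.43.
Line 3 (39.25, Quenova, 173 m², $31,223.04):
Base rate for 39.25 is 9% + $2.07/m².
Origin Quenova qualifies under the Tyrena–Quenova agreement and 39.25 is covered: preferential rate Free applies instead.
Duty = $31,223.04 × 0% = $0.00.
Total = $222,324.30 + $217,741.43 + $0.00 = $440,065.73.

$440,065.73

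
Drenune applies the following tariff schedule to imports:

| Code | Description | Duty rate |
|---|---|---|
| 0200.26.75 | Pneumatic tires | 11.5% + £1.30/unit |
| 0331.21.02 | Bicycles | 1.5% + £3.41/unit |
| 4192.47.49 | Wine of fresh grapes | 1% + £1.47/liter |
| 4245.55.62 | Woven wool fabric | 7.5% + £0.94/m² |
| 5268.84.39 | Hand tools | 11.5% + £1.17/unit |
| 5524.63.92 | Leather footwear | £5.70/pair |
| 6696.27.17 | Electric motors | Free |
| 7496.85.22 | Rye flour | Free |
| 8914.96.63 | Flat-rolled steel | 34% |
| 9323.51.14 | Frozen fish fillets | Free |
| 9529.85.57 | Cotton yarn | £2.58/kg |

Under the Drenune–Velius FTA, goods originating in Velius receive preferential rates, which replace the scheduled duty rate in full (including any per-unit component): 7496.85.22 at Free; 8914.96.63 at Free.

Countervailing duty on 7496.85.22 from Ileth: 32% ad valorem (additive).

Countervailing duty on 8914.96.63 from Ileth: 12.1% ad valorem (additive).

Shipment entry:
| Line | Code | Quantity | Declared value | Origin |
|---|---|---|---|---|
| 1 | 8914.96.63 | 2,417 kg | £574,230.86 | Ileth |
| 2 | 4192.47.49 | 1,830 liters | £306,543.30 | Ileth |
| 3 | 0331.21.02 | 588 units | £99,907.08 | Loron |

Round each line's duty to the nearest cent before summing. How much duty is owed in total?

Line 1 (8914.96.63, Ileth, 2,417 kg, £574,230.86):
Base rate for 8914.96.63 is 34%.
8914.96.63 has an FTA preferential rate, but origin Ileth is not Velius; base rate stands.
Additional duty on 8914.96.63 from Ileth: +12.1%. Applied ad valorem rate: 34% + 12.1% = 46.1%.
Duty = £574,230.86 × 46.1% = £264,720.43.
Line 2 (4192.47.49, Ileth, 1,830 liters, £306,543.30):
Base rate for 4192.47.49 is 1% + £1.47/liter.
Duty = £306,543.30 × 1% + 1,830 × £1.47 = £5,755.53.
Line 3 (0331.21.02, Loron, 588 units, £99,907.08):
Base rate for 0331.21.02 is 1.5% + £3.41/unit.
Duty = £99,907.08 × 1.5% + 588 × £3.41 = £3,503.69.
Total = £264,720.43 + £5,755.53 + £3,503.69 = £273,979.65.

£273,979.65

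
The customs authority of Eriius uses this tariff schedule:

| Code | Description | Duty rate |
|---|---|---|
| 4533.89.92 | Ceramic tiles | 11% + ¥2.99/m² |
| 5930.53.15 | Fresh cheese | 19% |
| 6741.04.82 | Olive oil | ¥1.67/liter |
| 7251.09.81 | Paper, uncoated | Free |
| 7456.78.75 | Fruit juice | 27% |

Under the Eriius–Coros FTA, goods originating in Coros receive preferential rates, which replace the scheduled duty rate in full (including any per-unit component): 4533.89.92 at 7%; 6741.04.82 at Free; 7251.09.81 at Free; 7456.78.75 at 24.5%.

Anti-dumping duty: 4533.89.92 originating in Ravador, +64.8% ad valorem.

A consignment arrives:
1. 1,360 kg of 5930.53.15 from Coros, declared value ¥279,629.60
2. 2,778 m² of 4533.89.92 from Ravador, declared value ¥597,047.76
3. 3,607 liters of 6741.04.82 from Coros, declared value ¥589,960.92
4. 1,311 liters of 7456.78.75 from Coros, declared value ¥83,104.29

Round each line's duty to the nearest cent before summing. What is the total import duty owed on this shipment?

¥534,358.59

Line 1 (5930.53.15, Coros, 1,360 kg, ¥279,629.60):
Base rate for 5930.53.15 is 19%.
Origin Coros is the FTA partner but 5930.53.15 is not on the preference list; base rate stands.
Duty = ¥279,629.60 × 19% = ¥53,129.62.
Line 2 (4533.89.92, Ravador, 2,778 m², ¥597,047.76):
Base rate for 4533.89.92 is 11% + ¥2.99/m².
4533.89.92 has an FTA preferential rate, but origin Ravador is not Coros; base rate stands.
Additional duty on 4533.89.92 from Ravador: +64.8%. Applied ad valorem rate: 11% + 64.8% = 75.8%.
Duty = ¥597,047.76 × 75.8% + 2,778 × ¥2.99 = ¥460,868.42.
Line 3 (6741.04.82, Coros, 3,607 liters, ¥589,960.92):
Base rate for 6741.04.82 is ¥1.67/liter.
Origin Coros qualifies under the Eriius–Coros agreement and 6741.04.82 is covered: preferential rate Free applies instead.
Duty = ¥589,960.92 × 0% = ¥0.00.
Line 4 (7456.78.75, Coros, 1,311 liters, ¥83,104.29):
Base rate for 7456.78.75 is 27%.
Origin Coros qualifies under the Eriius–Coros agreement and 7456.78.75 is covered: preferential rate 24.5% applies instead.
Duty = ¥83,104.29 × 24.5% = ¥20,360.55.
Total = ¥53,129.62 + ¥460,868.42 + ¥0.00 + ¥20,360.55 = ¥534,358.59.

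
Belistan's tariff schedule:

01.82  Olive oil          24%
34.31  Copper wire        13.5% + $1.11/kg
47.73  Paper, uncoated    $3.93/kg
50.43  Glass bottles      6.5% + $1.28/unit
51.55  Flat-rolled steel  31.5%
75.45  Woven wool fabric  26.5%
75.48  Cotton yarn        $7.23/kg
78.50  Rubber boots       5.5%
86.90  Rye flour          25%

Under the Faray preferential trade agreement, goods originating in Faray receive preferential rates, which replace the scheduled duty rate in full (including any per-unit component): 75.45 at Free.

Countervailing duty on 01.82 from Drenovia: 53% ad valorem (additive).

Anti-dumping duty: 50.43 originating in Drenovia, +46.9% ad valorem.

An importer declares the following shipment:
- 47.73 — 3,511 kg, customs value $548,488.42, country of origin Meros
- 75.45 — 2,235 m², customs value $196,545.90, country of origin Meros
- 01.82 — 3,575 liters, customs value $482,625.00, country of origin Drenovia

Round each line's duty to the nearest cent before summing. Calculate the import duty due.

$437,504.14

Line 1 (47.73, Meros, 3,511 kg, $548,488.42):
Base rate for 47.73 is $3.93/kg.
Duty = 3,511 × $3.93 = $13,798.23.
Line 2 (75.45, Meros, 2,235 m², $196,545.90):
Base rate for 75.45 is 26.5%.
75.45 has an FTA preferential rate, but origin Meros is not Faray; base rate stands.
Duty = $196,545.90 × 26.5% = $52,084.66.
Line 3 (01.82, Drenovia, 3,575 liters, $482,625.00):
Base rate for 01.82 is 24%.
Additional duty on 01.82 from Drenovia: +53%. Applied ad valorem rate: 24% + 53% = 77%.
Duty = $482,625.00 × 77% = $371,621.25.
Total = $13,798.23 + $52,084.66 + $371,621.25 = $437,504.14.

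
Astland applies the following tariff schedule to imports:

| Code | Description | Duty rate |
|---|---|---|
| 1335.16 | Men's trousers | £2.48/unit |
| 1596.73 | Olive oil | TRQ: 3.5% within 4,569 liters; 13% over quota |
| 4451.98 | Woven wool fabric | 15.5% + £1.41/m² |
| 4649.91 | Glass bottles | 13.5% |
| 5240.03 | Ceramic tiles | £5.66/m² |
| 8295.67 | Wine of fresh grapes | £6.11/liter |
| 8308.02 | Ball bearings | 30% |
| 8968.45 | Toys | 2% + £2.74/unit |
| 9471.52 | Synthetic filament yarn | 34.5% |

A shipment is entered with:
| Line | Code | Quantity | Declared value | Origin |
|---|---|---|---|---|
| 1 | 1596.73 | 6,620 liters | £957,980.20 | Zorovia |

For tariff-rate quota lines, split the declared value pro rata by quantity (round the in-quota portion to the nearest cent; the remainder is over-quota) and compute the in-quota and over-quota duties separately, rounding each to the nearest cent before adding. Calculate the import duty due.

£61,725.33

Line 1 (1596.73, Zorovia, 6,620 liters, £957,980.20):
Code 1596.73 is under a tariff-rate quota (threshold 4,569 liters). In-quota: 4,569 liters at 3.5%; over-quota: 2,051 liters at 13%.
Pro-rata value split: in-quota = £957,980.20 × 4,569/6,620 = £661,179.99; over-quota = £957,980.20 − £661,179.99 = £296,800.21.
In-quota duty = £661,179.99 × 3.5% = £23,141.30. Over-quota duty = £296,800.21 × 13% = £38,584.03.
Line duty = £23,141.30 + £38,584.03 = £61,725.33.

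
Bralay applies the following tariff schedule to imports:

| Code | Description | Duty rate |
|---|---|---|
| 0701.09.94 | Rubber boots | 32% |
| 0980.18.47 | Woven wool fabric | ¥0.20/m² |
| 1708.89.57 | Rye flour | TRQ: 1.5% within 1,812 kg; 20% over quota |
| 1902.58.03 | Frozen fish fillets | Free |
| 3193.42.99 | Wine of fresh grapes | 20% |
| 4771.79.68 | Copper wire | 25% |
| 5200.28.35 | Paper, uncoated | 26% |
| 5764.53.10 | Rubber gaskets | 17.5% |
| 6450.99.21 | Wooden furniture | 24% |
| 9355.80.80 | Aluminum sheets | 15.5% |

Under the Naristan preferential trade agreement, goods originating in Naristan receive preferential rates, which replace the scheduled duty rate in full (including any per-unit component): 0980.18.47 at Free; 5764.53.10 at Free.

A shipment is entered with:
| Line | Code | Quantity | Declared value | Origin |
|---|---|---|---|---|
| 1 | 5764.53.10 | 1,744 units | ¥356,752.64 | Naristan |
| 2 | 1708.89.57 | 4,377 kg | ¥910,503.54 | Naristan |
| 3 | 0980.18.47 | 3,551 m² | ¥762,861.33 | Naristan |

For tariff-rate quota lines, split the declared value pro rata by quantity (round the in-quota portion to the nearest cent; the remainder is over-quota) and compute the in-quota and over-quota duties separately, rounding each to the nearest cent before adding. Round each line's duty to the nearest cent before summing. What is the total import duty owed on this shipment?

¥112,368.24

Line 1 (5764.53.10, Naristan, 1,744 units, ¥356,752.64):
Base rate for 5764.53.10 is 17.5%.
Origin Naristan qualifies under the Bralay–Naristan agreement and 5764.53.10 is covered: preferential rate Free applies instead.
Duty = ¥356,752.64 × 0% = ¥0.00.
Line 2 (1708.89.57, Naristan, 4,377 kg, ¥910,503.54):
Code 1708.89.57 is under a tariff-rate quota (threshold 1,812 kg). In-quota: 1,812 kg at 1.5%; over-quota: 2,565 kg at 20%.
Pro-rata value split: in-quota = ¥910,503.54 × 1,812/4,377 = ¥376,932.24; over-quota = ¥910,503.54 − ¥376,932.24 = ¥533,571.30.
In-quota duty = ¥376,932.24 × 1.5% = ¥5,653.98. Over-quota duty = ¥533,571.30 × 20% = ¥106,714.26.
Line duty = ¥5,653.98 + ¥106,714.26 = ¥112,368.24.
Line 3 (0980.18.47, Naristan, 3,551 m², ¥762,861.33):
Base rate for 0980.18.47 is ¥0.20/m².
Origin Naristan qualifies under the Bralay–Naristan agreement and 0980.18.47 is covered: preferential rate Free applies instead.
Duty = ¥762,861.33 × 0% = ¥0.00.
Total = ¥0.00 + ¥112,368.24 + ¥0.00 = ¥112,368.24.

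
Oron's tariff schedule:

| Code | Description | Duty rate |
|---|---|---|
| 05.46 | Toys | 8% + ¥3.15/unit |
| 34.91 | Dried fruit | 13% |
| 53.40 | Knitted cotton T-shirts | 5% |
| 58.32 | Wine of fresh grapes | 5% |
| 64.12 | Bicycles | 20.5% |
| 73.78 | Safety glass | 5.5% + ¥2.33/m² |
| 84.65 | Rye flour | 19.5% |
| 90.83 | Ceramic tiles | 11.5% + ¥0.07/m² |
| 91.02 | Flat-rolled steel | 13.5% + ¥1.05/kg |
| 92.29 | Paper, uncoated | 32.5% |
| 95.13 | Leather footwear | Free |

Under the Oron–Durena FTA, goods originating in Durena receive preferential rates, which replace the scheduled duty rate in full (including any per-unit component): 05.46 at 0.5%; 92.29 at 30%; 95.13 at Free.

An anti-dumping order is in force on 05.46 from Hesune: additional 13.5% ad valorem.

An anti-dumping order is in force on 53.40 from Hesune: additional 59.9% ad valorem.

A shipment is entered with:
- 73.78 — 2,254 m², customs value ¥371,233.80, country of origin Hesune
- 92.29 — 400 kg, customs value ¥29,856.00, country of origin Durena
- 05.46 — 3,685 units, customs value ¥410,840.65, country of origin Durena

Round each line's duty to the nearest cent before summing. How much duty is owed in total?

Line 1 (73.78, Hesune, 2,254 m², ¥371,233.80):
Base rate for 73.78 is 5.5% + ¥2.33/m².
Duty = ¥371,233.80 × 5.5% + 2,254 × ¥2.33 = ¥25,669.68.
Line 2 (92.29, Durena, 400 kg, ¥29,856.00):
Base rate for 92.29 is 32.5%.
Origin Durena qualifies under the Oron–Durena agreement and 92.29 is covered: preferential rate 30% applies instead.
Duty = ¥29,856.00 × 30% = ¥8,956.80.
Line 3 (05.46, Durena, 3,685 units, ¥410,840.65):
Base rate for 05.46 is 8% + ¥3.15/unit.
Origin Durena qualifies under the Oron–Durena agreement and 05.46 is covered: preferential rate 0.5% applies instead.
The additional-duty order on 05.46 targets Hesune, not Durena; it does not apply.
Duty = ¥410,840.65 × 0.5% = ¥2,054.20.
Total = ¥25,669.68 + ¥8,956.80 + ¥2,054.20 = ¥36,680.68.

¥36,680.68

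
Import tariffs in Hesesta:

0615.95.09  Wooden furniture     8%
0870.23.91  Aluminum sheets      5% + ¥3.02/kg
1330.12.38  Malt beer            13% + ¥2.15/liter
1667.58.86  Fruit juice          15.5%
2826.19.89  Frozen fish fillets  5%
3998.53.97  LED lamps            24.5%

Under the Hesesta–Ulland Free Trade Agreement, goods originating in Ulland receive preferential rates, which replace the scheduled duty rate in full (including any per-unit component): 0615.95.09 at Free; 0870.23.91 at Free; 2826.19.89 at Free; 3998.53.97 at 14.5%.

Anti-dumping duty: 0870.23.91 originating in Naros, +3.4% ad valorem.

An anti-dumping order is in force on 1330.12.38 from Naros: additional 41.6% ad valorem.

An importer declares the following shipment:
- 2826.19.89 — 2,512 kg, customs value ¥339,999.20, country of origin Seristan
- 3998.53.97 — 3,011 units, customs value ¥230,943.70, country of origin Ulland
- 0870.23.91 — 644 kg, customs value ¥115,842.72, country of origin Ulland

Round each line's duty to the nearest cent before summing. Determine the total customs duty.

Line 1 (2826.19.89, Seristan, 2,512 kg, ¥339,999.20):
Base rate for 2826.19.89 is 5%.
2826.19.89 has an FTA preferential rate, but origin Seristan is not Ulland; base rate stands.
Duty = ¥339,999.20 × 5% = ¥16,999.96.
Line 2 (3998.53.97, Ulland, 3,011 units, ¥230,943.70):
Base rate for 3998.53.97 is 24.5%.
Origin Ulland qualifies under the Hesesta–Ulland agreement and 3998.53.97 is covered: preferential rate 14.5% applies instead.
Duty = ¥230,943.70 × 14.5% = ¥33,486.84.
Line 3 (0870.23.91, Ulland, 644 kg, ¥115,842.72):
Base rate for 0870.23.91 is 5% + ¥3.02/kg.
Origin Ulland qualifies under the Hesesta–Ulland agreement and 0870.23.91 is covered: preferential rate Free applies instead.
The additional-duty order on 0870.23.91 targets Naros, not Ulland; it does not apply.
Duty = ¥115,842.72 × 0% = ¥0.00.
Total = ¥16,999.96 + ¥33,486.84 + ¥0.00 = ¥50,486.80.

¥50,486.80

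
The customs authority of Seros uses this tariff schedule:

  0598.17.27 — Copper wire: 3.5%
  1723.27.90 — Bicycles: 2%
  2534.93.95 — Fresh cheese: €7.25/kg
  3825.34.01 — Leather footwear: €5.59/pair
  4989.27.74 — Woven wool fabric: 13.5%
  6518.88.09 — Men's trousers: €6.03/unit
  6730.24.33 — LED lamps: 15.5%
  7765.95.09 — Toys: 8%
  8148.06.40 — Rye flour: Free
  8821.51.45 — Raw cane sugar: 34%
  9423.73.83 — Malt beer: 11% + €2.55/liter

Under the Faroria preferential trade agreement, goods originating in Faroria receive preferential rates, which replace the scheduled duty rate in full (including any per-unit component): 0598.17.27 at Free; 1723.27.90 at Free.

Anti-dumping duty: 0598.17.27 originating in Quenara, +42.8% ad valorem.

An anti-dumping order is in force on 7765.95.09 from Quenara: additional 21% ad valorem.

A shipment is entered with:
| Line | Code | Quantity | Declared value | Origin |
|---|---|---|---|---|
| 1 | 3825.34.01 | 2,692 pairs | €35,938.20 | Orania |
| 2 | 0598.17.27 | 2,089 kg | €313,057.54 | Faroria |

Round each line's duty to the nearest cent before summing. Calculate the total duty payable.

Line 1 (3825.34.01, Orania, 2,692 pairs, €35,938.20):
Base rate for 3825.34.01 is €5.59/pair.
Duty = 2,692 × €5.59 = €15,048.28.
Line 2 (0598.17.27, Faroria, 2,089 kg, €313,057.54):
Base rate for 0598.17.27 is 3.5%.
Origin Faroria qualifies under the Seros–Faroria agreement and 0598.17.27 is covered: preferential rate Free applies instead.
The additional-duty order on 0598.17.27 targets Quenara, not Faroria; it does not apply.
Duty = €313,057.54 × 0% = €0.00.
Total = €15,048.28 + €0.00 = €15,048.28.

€15,048.28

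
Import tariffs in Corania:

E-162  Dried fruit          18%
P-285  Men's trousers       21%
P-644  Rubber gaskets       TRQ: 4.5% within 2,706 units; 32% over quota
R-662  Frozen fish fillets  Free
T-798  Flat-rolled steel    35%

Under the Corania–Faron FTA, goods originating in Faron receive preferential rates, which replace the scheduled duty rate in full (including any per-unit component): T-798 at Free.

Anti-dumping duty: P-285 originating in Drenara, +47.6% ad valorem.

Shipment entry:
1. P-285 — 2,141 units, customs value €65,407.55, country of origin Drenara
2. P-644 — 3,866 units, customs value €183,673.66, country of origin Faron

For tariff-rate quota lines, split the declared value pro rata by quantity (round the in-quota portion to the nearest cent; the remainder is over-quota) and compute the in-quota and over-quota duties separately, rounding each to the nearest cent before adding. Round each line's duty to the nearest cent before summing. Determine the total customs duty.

€68,290.58

Line 1 (P-285, Drenara, 2,141 units, €65,407.55):
Base rate for P-285 is 21%.
Additional duty on P-285 from Drenara: +47.6%. Applied ad valorem rate: 21% + 47.6% = 68.6%.
Duty = €65,407.55 × 68.6% = €44,869.58.
Line 2 (P-644, Faron, 3,866 units, €183,673.66):
Code P-644 is under a tariff-rate quota (threshold 2,706 units). In-quota: 2,706 units at 4.5%; over-quota: 1,160 units at 32%.
Pro-rata value split: in-quota = €183,673.66 × 2,706/3,866 = €128,562.06; over-quota = €183,673.66 − €128,562.06 = €55,111.60.
In-quota duty = €128,562.06 × 4.5% = €5,785.29. Over-quota duty = €55,111.60 × 32% = €17,635.71.
Line duty = €5,785.29 + €17,635.71 = €23,421.00.
Total = €44,869.58 + €23,421.00 = €68,290.58.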